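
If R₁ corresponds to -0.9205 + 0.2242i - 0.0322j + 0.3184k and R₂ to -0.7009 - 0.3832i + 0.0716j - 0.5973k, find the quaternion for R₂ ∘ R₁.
0.9236 + 0.1992i - 0.0552j + 0.3229k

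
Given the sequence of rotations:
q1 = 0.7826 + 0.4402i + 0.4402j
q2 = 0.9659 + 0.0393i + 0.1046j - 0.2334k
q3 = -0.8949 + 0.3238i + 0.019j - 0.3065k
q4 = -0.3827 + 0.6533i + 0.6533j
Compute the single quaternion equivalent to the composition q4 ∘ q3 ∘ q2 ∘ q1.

q2 · q1 = 0.6926 + 0.5587i + 0.4043j - 0.2114k
q3 · q2 · q1 = -0.8732 - 0.1558i - 0.4514j + 0.0972k
q4 · q3 · q2 · q1 = 0.7309 - 0.4473i - 0.4612j - 0.2303k
0.7309 - 0.4473i - 0.4612j - 0.2303k


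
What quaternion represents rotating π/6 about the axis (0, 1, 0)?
0.9659 + 0.2588j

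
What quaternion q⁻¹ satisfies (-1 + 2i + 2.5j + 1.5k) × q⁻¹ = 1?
-0.0741 - 0.1481i - 0.1852j - 0.1111k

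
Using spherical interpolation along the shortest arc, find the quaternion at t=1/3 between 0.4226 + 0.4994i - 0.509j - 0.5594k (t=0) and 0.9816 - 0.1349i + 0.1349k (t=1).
0.7607 + 0.3358i - 0.4021j - 0.3832k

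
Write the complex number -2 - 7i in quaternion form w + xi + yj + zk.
-2 - 7i + 0j + 0k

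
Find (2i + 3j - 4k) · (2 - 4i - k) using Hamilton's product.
4 + i + 24j + 4k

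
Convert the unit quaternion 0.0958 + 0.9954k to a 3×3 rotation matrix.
[[-0.9816, -0.1907, 0], [0.1907, -0.9816, 0], [0, 0, 1]]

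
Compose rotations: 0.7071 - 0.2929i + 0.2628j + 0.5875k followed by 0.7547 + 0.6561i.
0.7258 + 0.2429i - 0.1871j + 0.6158k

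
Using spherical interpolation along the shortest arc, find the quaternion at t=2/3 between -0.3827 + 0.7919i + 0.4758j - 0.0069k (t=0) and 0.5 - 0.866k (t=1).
-0.5791 + 0.3588i + 0.2156j + 0.6996k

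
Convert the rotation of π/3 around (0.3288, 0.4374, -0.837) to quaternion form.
0.866 + 0.1644i + 0.2187j - 0.4185k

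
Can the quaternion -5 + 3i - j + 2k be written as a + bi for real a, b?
No. The quaternion -5 + 3i - j + 2k has j-coefficient y = -1 and k-coefficient z = 2, not both zero, so it does not lie in the complex subalgebra spanned by 1 and i.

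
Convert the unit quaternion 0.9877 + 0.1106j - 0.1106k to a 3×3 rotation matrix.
[[0.9511, 0.2185, 0.2185], [-0.2185, 0.9755, -0.0245], [-0.2185, -0.0245, 0.9755]]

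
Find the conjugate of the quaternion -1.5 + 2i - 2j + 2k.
-1.5 - 2i + 2j - 2k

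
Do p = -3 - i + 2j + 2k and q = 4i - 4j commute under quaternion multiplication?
No: pq = 12 - 4i + 20j - 4k ≠ 12 - 20i + 4j + 4k = qp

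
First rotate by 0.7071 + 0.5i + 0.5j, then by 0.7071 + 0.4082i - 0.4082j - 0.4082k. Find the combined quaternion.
0.5 + 0.8463i - 0.1392j + 0.1196k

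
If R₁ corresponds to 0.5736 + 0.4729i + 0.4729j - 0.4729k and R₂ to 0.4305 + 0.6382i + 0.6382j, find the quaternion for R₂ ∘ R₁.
-0.3567 + 0.2679i + 0.8715j - 0.2036k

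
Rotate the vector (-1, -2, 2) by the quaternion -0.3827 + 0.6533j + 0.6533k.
(-1.293, 1.914, -1.914)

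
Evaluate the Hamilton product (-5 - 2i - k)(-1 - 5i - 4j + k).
-4 + 23i + 27j + 4k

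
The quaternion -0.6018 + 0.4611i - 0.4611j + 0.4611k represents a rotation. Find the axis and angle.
axis = (√3/3, -√3/3, √3/3), θ = 254°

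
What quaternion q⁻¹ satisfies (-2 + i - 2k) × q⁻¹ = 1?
-0.2222 - 0.1111i + 0.2222k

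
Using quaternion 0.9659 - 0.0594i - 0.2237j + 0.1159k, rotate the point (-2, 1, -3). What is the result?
(-0.606, 0.276, -3.682)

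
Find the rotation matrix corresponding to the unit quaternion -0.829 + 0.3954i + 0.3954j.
[[0.6873, 0.3127, -0.6556], [0.3127, 0.6873, 0.6556], [0.6556, -0.6556, 0.3746]]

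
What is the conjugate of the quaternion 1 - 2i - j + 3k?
1 + 2i + j - 3k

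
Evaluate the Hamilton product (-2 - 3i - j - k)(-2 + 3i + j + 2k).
16 - i + 3j - 2k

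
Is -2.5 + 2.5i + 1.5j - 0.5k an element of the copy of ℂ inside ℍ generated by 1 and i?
No. The quaternion -2.5 + 2.5i + 1.5j - 0.5k has j-coefficient y = 1.5 and k-coefficient z = -0.5, not both zero, so it does not lie in the complex subalgebra spanned by 1 and i.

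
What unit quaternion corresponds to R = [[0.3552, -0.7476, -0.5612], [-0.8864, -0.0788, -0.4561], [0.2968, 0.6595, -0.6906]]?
0.3827 + 0.7288i - 0.5605j - 0.0907k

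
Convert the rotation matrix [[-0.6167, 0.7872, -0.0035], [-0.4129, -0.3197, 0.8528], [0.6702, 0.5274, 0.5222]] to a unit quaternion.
-0.3827 + 0.2126i + 0.4401j + 0.784k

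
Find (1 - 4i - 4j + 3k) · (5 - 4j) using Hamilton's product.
-11 - 8i - 24j + 31k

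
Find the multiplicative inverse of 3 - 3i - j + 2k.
0.1304 + 0.1304i + 0.0435j - 0.087k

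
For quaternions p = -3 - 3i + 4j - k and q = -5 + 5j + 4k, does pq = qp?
No: pq = -1 + 36i - 23j - 22k ≠ -1 - 6i - 47j + 8k = qp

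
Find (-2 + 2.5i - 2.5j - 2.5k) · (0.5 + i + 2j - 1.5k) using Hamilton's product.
-2.25 + 8i - 4j + 9.25k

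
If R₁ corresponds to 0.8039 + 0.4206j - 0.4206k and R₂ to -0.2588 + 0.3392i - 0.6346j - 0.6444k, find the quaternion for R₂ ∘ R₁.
-0.2122 + 0.8106i - 0.4763j - 0.2665k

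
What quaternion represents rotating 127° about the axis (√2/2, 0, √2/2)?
0.4462 + 0.6328i + 0.6328k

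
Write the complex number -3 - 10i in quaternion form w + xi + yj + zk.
-3 - 10i + 0j + 0k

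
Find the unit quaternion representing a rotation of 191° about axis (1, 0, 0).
-0.0958 + 0.9954i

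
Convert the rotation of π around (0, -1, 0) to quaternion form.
-j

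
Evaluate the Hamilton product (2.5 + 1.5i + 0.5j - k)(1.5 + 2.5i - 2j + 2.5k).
3.5 + 7.75i - 10.5j + 0.5k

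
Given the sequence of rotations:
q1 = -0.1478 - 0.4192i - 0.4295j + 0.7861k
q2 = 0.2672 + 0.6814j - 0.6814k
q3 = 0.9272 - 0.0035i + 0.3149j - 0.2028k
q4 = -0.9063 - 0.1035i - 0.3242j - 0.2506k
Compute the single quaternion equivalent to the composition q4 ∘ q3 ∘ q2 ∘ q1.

q2 · q1 = 0.7888 + 0.131i + 0.0702j + 0.5964k
q3 · q2 · q1 = 0.8307 + 0.3207i + 0.289j + 0.3515k
q4 · q3 · q2 · q1 = -0.5379 - 0.4182i - 0.5752j - 0.4527k
-0.5379 - 0.4182i - 0.5752j - 0.4527k


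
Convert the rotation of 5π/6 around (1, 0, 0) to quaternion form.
0.2588 + 0.9659i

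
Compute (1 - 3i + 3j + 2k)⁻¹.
0.0435 + 0.1304i - 0.1304j - 0.087k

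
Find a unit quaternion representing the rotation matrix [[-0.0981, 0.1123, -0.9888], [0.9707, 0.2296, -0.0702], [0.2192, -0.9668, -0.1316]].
-0.5 + 0.4483i + 0.604j - 0.4292k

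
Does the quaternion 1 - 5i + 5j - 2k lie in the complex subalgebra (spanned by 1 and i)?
No. The quaternion 1 - 5i + 5j - 2k has j-coefficient y = 5 and k-coefficient z = -2, not both zero, so it does not lie in the complex subalgebra spanned by 1 and i.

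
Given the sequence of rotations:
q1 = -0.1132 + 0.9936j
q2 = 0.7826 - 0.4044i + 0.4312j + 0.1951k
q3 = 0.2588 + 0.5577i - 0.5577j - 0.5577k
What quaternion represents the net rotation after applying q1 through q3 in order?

q2 · q1 = -0.517 - 0.1481i + 0.7288j - 0.4239k
q3 · q2 · q1 = 0.1188 + 0.3162i + 0.7959j + 0.5025k
0.1188 + 0.3162i + 0.7959j + 0.5025k


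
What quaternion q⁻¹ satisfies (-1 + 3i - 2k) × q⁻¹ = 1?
-0.0714 - 0.2143i + 0.1429k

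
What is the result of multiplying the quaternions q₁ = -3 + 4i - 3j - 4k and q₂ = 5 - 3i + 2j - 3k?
-9 + 46i + 3j - 12k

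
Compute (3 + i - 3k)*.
3 - i + 3k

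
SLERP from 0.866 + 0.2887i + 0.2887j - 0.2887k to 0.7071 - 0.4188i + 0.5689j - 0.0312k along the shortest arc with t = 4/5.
0.7861 - 0.2854i + 0.5407j - 0.091k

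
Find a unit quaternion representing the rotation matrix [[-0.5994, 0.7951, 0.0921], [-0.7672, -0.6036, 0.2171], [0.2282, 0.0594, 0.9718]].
-0.4384 + 0.0899i + 0.0776j + 0.8909k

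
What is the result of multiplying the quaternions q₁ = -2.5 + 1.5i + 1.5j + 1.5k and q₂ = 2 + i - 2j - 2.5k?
0.25 - 0.25i + 13.25j + 4.75k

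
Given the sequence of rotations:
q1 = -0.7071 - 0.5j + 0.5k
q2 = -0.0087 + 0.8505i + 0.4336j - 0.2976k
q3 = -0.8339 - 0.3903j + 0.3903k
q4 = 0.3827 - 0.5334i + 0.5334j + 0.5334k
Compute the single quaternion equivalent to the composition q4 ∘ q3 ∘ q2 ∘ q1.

q2 · q1 = 0.3718 - 0.5334i - 0.7275j - 0.2192k
q3 · q2 · q1 = -0.5084 + 0.8143i + 0.2534j + 0.1197k
q4 · q3 · q2 · q1 = 0.0408 + 0.5115i + 0.324j - 0.7949k
0.0408 + 0.5115i + 0.324j - 0.7949k


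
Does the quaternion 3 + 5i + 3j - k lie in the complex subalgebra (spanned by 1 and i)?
No. The quaternion 3 + 5i + 3j - k has j-coefficient y = 3 and k-coefficient z = -1, not both zero, so it does not lie in the complex subalgebra spanned by 1 and i.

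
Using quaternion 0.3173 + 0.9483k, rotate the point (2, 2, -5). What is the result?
(-2.801, -0.394, -5)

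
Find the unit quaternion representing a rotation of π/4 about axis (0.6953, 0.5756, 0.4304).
0.9239 + 0.2661i + 0.2203j + 0.1647k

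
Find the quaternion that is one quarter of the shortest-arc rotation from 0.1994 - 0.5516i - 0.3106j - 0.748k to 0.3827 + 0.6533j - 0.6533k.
0.289 - 0.4636i - 0.0539j - 0.8359k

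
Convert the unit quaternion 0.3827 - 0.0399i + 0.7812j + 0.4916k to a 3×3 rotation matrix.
[[-0.7039, -0.4386, 0.5587], [0.3139, 0.5135, 0.7986], [-0.6372, 0.7375, -0.2237]]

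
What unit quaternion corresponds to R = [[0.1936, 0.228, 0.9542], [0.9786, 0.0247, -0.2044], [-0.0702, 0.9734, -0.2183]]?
0.5 + 0.5889i + 0.5122j + 0.3753k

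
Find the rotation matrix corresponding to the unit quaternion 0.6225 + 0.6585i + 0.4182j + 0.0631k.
[[0.6423, 0.4722, 0.6038], [0.6293, 0.1248, -0.7671], [-0.4376, 0.8726, -0.217]]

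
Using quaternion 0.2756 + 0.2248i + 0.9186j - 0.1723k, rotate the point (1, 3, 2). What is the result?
(1.635, 1.956, -2.739)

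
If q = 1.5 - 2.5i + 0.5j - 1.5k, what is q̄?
1.5 + 2.5i - 0.5j + 1.5k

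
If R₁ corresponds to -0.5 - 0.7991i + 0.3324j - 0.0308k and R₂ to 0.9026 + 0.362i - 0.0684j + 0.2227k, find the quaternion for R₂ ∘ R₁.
-0.1324 - 0.9742i + 0.1674j - 0.0735k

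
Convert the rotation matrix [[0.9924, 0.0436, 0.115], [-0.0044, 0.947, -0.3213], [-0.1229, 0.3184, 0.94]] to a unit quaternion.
0.9848 + 0.1624i + 0.0604j - 0.0122k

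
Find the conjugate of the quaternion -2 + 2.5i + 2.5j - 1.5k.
-2 - 2.5i - 2.5j + 1.5k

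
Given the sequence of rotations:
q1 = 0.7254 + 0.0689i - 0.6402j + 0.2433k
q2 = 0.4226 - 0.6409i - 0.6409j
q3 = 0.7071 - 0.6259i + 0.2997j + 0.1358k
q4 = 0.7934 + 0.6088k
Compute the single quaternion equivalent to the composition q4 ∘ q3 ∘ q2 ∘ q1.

q2 · q1 = -0.0596 - 0.5917i - 0.5795j + 0.5573k
q3 · q2 · q1 = -0.3145 - 0.1354i - 0.1592j + 0.926k
q4 · q3 · q2 · q1 = -0.8133 - 0.0105i - 0.2087j + 0.5432k
-0.8133 - 0.0105i - 0.2087j + 0.5432k


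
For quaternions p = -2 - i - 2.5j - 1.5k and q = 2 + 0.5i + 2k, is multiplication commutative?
No: pq = -0.5 - 8i - 3.75j - 5.75k ≠ -0.5 + 2i - 6.25j - 8.25k = qp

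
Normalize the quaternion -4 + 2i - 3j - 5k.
-0.5443 + 0.2722i - 0.4082j - 0.6804k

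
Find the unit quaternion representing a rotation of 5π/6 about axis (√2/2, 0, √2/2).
0.2588 + 0.683i + 0.683k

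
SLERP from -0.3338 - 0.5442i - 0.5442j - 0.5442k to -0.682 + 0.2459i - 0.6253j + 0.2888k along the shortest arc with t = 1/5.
-0.4793 - 0.4209i - 0.6522j - 0.4095k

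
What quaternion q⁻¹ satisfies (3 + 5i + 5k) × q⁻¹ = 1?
0.0508 - 0.0847i - 0.0847k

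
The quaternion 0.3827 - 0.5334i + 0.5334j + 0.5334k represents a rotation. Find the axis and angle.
axis = (-√3/3, √3/3, √3/3), θ = 3π/4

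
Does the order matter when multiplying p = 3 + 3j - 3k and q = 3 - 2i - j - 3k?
Yes: pq = 3 - 18i + 12j - 12k ≠ 3 + 6i - 24k = qp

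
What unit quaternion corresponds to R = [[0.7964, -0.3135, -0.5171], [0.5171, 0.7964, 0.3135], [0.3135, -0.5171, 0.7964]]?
0.9205 - 0.2256i - 0.2256j + 0.2256k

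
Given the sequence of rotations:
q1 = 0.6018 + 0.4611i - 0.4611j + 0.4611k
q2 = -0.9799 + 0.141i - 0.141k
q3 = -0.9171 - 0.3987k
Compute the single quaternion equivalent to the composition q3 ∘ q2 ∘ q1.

q2 · q1 = -0.5897 - 0.432i + 0.3218j - 0.6017k
q3 · q2 · q1 = 0.3009 + 0.5245i - 0.1229j + 0.7869k
0.3009 + 0.5245i - 0.1229j + 0.7869k


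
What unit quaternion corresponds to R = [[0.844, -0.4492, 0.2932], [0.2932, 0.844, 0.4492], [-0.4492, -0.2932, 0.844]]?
0.9397 - 0.1975i + 0.1975j + 0.1975k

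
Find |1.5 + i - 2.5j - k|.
3.24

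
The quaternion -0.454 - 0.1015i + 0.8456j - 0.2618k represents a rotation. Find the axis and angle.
axis = (-0.1139, 0.949, -0.2938), θ = 234°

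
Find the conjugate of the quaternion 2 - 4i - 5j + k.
2 + 4i + 5j - k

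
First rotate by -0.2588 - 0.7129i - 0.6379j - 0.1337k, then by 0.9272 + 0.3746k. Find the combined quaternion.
-0.1899 - 0.422i - 0.8585j - 0.2209k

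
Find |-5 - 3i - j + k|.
6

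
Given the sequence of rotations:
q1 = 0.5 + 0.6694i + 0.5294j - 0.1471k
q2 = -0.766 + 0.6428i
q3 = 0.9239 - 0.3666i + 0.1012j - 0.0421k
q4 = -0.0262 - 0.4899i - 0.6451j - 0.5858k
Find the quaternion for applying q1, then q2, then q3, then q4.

q2 · q1 = -0.8133 - 0.1914i - 0.311j + 0.453k
q3 · q2 · q1 = -0.771 + 0.1541i - 0.1955j + 0.5861k
q4 · q3 · q2 · q1 = 0.3129 - 0.1189i + 0.6994j + 0.6315k
0.3129 - 0.1189i + 0.6994j + 0.6315k


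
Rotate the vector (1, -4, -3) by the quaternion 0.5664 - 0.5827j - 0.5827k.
(-1.018, -3.981, -3.019)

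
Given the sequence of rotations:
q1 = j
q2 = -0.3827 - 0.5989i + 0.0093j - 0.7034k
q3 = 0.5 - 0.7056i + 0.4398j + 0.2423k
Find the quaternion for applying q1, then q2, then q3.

q2 · q1 = -0.0093 + 0.7034i - 0.3827j - 0.5989k
q3 · q2 · q1 = 0.8051 + 0.1876i - 0.4476j - 0.341k
0.8051 + 0.1876i - 0.4476j - 0.341k


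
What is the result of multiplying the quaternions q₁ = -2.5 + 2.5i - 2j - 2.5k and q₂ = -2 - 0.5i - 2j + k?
4.75 - 10.75i + 7.75j - 3.5k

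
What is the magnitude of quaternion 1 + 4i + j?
√18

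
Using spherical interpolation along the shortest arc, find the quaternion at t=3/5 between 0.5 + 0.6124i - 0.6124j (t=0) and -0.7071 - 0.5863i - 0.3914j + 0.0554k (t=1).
0.7209 + 0.6916i - 0.0228j - 0.0379k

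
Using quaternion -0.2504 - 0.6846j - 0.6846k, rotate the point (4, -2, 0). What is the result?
(-2.813, 1.246, -3.246)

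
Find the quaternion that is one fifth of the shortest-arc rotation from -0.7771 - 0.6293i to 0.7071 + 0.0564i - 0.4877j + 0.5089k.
-0.8218 - 0.5458i + 0.1131j - 0.118k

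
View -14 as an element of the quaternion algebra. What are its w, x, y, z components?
-14 + 0i + 0j + 0k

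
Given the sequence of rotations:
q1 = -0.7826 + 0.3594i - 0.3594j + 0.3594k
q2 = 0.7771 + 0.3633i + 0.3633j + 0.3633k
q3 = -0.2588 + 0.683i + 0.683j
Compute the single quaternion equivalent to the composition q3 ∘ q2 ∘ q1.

q2 · q1 = -0.7387 + 0.2561i - 0.5636j - 0.2662k
q3 · q2 · q1 = 0.4012 - 0.7526i - 0.1769j - 0.491k
0.4012 - 0.7526i - 0.1769j - 0.491k


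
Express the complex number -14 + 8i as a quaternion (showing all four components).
-14 + 8i + 0j + 0k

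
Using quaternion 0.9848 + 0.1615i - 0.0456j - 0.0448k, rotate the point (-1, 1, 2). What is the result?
(-1.127, 0.419, 2.134)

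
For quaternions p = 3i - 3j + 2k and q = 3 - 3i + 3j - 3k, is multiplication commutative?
No: pq = 24 + 12i - 6j + 6k ≠ 24 + 6i - 12j + 6k = qp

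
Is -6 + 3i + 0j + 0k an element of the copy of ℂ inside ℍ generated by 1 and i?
Yes. The quaternion -6 + 3i has j- and k-coefficients y = z = 0, so it lies in the complex subalgebra spanned by 1 and i.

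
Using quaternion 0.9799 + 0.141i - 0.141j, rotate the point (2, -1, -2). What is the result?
(2.513, -0.487, -1.565)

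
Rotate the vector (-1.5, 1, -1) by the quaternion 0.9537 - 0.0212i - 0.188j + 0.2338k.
(-1.299, 0.256, -1.58)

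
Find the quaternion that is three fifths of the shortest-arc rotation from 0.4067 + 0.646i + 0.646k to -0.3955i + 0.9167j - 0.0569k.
0.2075 + 0.6158i - 0.6635j + 0.3708k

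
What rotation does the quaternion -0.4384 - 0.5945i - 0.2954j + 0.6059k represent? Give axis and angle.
axis = (-0.6615, -0.3287, 0.6741), θ = 232°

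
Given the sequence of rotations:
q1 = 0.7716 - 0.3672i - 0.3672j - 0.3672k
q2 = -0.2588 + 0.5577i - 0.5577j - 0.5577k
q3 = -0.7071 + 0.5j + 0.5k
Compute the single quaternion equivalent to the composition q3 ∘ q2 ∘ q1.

q2 · q1 = -0.4045 + 0.5254i + 0.0743j - 0.7449k
q3 · q2 · q1 = 0.6213 - 0.7811i + 0.0079j + 0.0618k
0.6213 - 0.7811i + 0.0079j + 0.0618k


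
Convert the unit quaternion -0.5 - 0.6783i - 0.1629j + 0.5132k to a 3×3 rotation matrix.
[[0.4202, 0.7342, -0.5333], [-0.2922, -0.4469, -0.8455], [-0.8591, 0.5111, 0.0267]]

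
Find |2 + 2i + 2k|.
√12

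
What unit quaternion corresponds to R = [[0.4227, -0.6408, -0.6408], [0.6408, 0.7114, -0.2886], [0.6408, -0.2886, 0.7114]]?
0.8434 - 0.3799j + 0.3799k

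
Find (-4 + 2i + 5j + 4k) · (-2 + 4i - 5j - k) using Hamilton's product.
29 - 5i + 28j - 34k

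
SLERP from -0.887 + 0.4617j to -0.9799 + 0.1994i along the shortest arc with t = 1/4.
-0.9341 + 0.052i + 0.3532j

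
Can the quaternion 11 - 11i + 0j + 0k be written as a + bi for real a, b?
Yes. The quaternion 11 - 11i has j- and k-coefficients y = z = 0, so it lies in the complex subalgebra spanned by 1 and i.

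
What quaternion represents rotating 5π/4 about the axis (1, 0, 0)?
-0.3827 + 0.9239i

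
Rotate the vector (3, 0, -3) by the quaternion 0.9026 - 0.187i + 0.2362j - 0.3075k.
(0.474, -2.507, -3.39)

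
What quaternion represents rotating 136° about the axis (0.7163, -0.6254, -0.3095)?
0.3746 + 0.6641i - 0.5799j - 0.287k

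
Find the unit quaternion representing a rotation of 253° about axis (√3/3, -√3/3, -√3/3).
-0.5948 + 0.4641i - 0.4641j - 0.4641k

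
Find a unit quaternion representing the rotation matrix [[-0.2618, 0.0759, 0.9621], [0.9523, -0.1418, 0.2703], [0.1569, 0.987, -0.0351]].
0.3746 + 0.4783i + 0.5374j + 0.5849k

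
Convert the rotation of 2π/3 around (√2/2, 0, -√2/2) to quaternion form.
0.5 + 0.6124i - 0.6124k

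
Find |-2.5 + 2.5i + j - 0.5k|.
3.708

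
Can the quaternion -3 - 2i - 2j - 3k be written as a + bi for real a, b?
No. The quaternion -3 - 2i - 2j - 3k has j-coefficient y = -2 and k-coefficient z = -3, not both zero, so it does not lie in the complex subalgebra spanned by 1 and i.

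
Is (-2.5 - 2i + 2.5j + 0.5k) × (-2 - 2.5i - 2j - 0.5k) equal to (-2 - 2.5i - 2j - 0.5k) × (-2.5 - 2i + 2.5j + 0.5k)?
No: pq = 5.25 + 10i - 2.25j + 10.5k ≠ 5.25 + 10.5i + 2.25j - 10k = qp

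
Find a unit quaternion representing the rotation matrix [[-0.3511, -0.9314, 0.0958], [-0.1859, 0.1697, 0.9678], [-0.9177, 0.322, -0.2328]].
0.3827 - 0.4219i + 0.6621j + 0.487k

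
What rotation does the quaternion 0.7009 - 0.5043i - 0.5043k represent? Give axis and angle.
axis = (-√2/2, 0, -√2/2), θ = 91°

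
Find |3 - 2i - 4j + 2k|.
√33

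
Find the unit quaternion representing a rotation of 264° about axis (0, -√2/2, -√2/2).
-0.6691 - 0.5255j - 0.5255k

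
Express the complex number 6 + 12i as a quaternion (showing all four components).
6 + 12i + 0j + 0k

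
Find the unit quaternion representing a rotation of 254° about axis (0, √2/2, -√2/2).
-0.6018 + 0.5647j - 0.5647k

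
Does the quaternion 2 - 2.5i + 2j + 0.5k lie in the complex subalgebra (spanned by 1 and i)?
No. The quaternion 2 - 2.5i + 2j + 0.5k has j-coefficient y = 2 and k-coefficient z = 0.5, not both zero, so it does not lie in the complex subalgebra spanned by 1 and i.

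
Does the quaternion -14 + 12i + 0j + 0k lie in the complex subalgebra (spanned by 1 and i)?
Yes. The quaternion -14 + 12i has j- and k-coefficients y = z = 0, so it lies in the complex subalgebra spanned by 1 and i.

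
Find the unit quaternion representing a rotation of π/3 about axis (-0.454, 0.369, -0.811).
0.866 - 0.227i + 0.1845j - 0.4055k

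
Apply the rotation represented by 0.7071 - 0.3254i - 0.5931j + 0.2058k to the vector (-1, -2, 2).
(-2.347, -1.652, 0.873)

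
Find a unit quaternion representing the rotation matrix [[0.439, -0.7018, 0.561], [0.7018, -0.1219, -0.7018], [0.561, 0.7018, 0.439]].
0.6626 + 0.5296i + 0.5296k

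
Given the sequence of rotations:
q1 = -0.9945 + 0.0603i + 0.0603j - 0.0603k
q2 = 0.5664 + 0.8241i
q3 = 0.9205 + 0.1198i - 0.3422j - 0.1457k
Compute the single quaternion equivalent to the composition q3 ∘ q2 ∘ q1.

q2 · q1 = -0.613 - 0.7854i + 0.0838j + 0.0155k
q3 · q2 · q1 = -0.4392 - 0.7895i + 0.3995j - 0.1551k
-0.4392 - 0.7895i + 0.3995j - 0.1551k


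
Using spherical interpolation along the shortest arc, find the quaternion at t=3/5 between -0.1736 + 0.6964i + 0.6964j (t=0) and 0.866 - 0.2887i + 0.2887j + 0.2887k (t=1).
-0.7537 + 0.5987i + 0.1591j - 0.2198k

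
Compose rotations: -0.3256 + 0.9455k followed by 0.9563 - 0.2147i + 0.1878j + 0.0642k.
-0.3721 + 0.2475i + 0.1419j + 0.8833k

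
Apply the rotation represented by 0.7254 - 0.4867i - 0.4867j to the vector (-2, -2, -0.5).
(-1.647, -2.353, -0.026)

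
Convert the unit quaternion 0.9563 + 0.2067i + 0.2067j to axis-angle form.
axis = (√2/2, √2/2, 0), θ = 34°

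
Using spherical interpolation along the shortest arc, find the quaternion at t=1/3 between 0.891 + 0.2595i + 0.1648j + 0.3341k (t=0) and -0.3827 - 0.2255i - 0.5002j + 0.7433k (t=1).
0.8815 + 0.3072i + 0.3532j - 0.0621k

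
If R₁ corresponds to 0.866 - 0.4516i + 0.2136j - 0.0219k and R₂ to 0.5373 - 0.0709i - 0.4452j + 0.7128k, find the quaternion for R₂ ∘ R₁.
0.544 - 0.4465i - 0.5942j + 0.3893k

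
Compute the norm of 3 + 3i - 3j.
√27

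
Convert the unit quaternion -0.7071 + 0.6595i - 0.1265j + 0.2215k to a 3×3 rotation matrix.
[[0.8699, 0.1464, 0.4711], [-0.4801, 0.032, 0.8766], [0.1133, -0.9887, 0.0981]]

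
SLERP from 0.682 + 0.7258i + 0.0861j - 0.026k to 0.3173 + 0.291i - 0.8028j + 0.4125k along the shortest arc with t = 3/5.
0.5654 + 0.5686i - 0.5277j + 0.2802k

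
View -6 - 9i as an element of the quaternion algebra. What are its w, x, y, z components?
-6 - 9i + 0j + 0k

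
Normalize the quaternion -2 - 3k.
-0.5547 - 0.8321k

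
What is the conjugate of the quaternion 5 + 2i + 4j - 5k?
5 - 2i - 4j + 5k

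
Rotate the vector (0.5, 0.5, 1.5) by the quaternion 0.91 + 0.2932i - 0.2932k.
(0.423, -0.739, 1.423)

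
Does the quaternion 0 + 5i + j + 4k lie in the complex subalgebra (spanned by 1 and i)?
No. The quaternion 5i + j + 4k has j-coefficient y = 1 and k-coefficient z = 4, not both zero, so it does not lie in the complex subalgebra spanned by 1 and i.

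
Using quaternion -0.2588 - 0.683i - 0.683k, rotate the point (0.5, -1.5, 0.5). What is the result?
(1.03, 1.299, -0.03)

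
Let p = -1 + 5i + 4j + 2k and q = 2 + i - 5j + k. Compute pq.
11 + 23i + 10j - 26k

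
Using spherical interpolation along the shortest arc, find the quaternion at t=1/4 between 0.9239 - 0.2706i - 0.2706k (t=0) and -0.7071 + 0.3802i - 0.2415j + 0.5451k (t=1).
0.8853 - 0.3039i + 0.0623j - 0.3464k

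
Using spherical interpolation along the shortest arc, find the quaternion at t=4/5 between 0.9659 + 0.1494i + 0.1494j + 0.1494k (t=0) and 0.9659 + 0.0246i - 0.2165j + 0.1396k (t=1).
0.9778 + 0.0505i - 0.1442j + 0.1433k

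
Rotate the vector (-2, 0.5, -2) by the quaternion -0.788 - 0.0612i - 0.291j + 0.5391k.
(-0.841, 2.654, -0.706)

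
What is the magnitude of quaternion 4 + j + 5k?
√42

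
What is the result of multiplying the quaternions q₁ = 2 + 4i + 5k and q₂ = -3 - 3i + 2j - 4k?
26 - 28i + 5j - 15k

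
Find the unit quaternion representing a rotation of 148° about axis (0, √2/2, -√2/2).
0.2756 + 0.6797j - 0.6797k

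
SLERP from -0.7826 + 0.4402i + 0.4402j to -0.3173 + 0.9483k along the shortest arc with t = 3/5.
-0.6401 + 0.2289i + 0.2289j + 0.6967k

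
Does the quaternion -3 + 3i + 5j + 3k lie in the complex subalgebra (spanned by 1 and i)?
No. The quaternion -3 + 3i + 5j + 3k has j-coefficient y = 5 and k-coefficient z = 3, not both zero, so it does not lie in the complex subalgebra spanned by 1 and i.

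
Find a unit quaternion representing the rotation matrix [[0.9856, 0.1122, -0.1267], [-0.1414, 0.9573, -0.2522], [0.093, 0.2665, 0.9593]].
0.9877 + 0.1313i - 0.0556j - 0.0642k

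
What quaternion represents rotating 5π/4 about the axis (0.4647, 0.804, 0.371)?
-0.3827 + 0.4293i + 0.7428j + 0.3428k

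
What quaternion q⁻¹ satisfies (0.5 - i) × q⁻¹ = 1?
0.4 + 0.8i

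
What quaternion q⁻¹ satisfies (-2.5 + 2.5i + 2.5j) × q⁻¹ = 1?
-0.1333 - 0.1333i - 0.1333j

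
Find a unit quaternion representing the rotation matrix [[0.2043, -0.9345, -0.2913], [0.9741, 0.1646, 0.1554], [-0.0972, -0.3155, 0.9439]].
0.7604 - 0.1548i - 0.0638j + 0.6275k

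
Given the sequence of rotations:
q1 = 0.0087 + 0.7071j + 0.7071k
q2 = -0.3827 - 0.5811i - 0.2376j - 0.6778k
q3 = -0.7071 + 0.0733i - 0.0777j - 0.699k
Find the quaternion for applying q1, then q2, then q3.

q2 · q1 = 0.6439 + 0.3062i + 0.1382j - 0.6874k
q3 · q2 · q1 = -0.9475 - 0.0193i - 0.3114j + 0.0699k
-0.9475 - 0.0193i - 0.3114j + 0.0699k


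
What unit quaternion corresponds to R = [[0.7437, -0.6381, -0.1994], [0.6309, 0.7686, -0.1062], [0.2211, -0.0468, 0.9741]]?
0.9336 + 0.0159i - 0.1126j + 0.3398k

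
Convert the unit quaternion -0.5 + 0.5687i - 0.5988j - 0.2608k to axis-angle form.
axis = (0.6567, -0.6914, -0.3011), θ = 4π/3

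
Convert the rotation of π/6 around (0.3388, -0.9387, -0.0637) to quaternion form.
0.9659 + 0.0877i - 0.243j - 0.0165k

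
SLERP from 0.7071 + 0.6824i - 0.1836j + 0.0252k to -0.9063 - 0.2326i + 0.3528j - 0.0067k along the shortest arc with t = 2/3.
0.8658 + 0.3963i - 0.3052j + 0.0133k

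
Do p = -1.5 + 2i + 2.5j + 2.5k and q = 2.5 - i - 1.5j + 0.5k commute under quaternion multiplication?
No: pq = 0.75 + 11.5i + 5j + 5k ≠ 0.75 + 1.5i + 12j + 6k = qp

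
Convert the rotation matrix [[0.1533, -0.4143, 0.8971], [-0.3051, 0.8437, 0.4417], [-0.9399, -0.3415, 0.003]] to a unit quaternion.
0.7071 - 0.2769i + 0.6495j + 0.0386k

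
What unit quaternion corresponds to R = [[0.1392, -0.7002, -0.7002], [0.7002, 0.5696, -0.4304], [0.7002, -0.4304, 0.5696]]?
0.7547 - 0.4639j + 0.4639k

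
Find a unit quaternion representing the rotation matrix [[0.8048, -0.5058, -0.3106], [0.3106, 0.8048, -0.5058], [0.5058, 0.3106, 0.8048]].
0.9239 + 0.2209i - 0.2209j + 0.2209k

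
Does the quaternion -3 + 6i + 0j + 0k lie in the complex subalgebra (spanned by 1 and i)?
Yes. The quaternion -3 + 6i has j- and k-coefficients y = z = 0, so it lies in the complex subalgebra spanned by 1 and i.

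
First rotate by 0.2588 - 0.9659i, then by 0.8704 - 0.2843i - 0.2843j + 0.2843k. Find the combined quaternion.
-0.0493 - 0.9143i - 0.3482j - 0.201k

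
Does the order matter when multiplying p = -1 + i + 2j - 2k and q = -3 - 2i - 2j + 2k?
Yes: pq = 13 - i - 2j + 6k ≠ 13 - i - 6j + 2k = qp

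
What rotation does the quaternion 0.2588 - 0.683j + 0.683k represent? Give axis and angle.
axis = (0, -√2/2, √2/2), θ = 5π/6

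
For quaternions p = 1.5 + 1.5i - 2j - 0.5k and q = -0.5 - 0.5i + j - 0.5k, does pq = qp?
No: pq = 1.75 + 3.5j ≠ 1.75 - 3i + 1.5j - k = qp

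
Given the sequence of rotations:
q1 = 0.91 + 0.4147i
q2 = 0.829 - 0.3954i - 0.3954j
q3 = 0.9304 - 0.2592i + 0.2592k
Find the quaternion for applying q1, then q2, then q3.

q2 · q1 = 0.9184 - 0.016i - 0.3598j + 0.164k
q3 · q2 · q1 = 0.8078 - 0.1597i - 0.2964j + 0.4839k
0.8078 - 0.1597i - 0.2964j + 0.4839k


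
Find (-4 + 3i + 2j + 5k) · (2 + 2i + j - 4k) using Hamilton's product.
4 - 15i + 22j + 25k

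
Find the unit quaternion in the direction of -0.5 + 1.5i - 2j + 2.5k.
-0.14 + 0.4201i - 0.5601j + 0.7001k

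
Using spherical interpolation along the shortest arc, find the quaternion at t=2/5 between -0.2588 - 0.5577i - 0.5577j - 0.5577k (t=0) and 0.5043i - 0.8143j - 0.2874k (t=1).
-0.1848 - 0.1454i - 0.8066j - 0.5424k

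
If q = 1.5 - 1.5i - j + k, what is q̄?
1.5 + 1.5i + j - k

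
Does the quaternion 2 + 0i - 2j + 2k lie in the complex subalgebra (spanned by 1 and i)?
No. The quaternion 2 - 2j + 2k has j-coefficient y = -2 and k-coefficient z = 2, not both zero, so it does not lie in the complex subalgebra spanned by 1 and i.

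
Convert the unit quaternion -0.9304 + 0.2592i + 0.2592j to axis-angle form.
axis = (√2/2, √2/2, 0), θ = 317°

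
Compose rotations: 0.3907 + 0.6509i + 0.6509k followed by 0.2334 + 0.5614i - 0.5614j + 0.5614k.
-0.6396 + 0.0058i - 0.2193j + 0.7367k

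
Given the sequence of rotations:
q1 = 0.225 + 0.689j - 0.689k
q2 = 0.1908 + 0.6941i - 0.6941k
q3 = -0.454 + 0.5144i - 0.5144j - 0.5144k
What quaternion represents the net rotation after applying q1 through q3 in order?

q2 · q1 = -0.4353 + 0.6344i + 0.6097j + 0.1906k
q3 · q2 · q1 = 0.283 - 0.2964i - 0.4773j + 0.7774k
0.283 - 0.2964i - 0.4773j + 0.7774k


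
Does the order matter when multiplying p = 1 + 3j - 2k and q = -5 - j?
Yes: pq = -2 - 2i - 16j + 10k ≠ -2 + 2i - 16j + 10k = qp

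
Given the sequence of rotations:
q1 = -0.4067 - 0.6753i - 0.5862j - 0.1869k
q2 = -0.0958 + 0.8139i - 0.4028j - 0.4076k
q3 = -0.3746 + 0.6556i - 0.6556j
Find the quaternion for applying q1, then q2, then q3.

q2 · q1 = 0.2763 - 0.43i + 0.6473j - 0.5654k
q3 · q2 · q1 = 0.6028 + 0.7129i - 0.0529j + 0.3543k
0.6028 + 0.7129i - 0.0529j + 0.3543k


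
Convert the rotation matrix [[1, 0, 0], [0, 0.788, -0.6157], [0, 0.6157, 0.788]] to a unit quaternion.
0.9455 + 0.3256i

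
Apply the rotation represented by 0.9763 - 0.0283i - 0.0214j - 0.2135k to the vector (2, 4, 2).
(3.429, 2.926, 1.918)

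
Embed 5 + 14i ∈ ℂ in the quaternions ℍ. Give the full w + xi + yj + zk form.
5 + 14i + 0j + 0k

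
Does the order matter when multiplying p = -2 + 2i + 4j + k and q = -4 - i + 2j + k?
Yes: pq = 1 - 4i - 23j + 2k ≠ 1 - 8i - 17j - 14k = qp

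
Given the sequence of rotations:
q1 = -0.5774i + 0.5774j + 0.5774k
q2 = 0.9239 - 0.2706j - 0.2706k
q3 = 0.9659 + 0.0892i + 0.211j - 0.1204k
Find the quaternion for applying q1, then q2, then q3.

q2 · q1 = 0.3125 - 0.5335i + 0.6897j + 0.3772k
q3 · q2 · q1 = 0.2493 - 0.3248i + 0.7627j + 0.5008k
0.2493 - 0.3248i + 0.7627j + 0.5008k


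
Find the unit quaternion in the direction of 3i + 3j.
0.7071i + 0.7071j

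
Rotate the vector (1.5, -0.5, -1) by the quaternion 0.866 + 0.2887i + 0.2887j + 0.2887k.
(0.5, 1, -1.5)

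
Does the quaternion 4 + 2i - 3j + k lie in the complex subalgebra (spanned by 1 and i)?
No. The quaternion 4 + 2i - 3j + k has j-coefficient y = -3 and k-coefficient z = 1, not both zero, so it does not lie in the complex subalgebra spanned by 1 and i.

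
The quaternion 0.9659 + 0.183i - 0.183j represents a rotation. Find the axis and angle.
axis = (√2/2, -√2/2, 0), θ = π/6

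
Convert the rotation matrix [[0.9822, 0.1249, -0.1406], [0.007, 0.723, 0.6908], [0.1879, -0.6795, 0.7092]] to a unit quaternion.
0.9239 - 0.3708i - 0.0889j - 0.0319k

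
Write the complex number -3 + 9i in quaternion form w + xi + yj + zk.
-3 + 9i + 0j + 0k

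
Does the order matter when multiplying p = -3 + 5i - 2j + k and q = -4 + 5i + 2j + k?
Yes: pq = -10 - 39i + 2j + 13k ≠ -10 - 31i + 2j - 27k = qp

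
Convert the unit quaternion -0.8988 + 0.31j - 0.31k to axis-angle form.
axis = (0, √2/2, -√2/2), θ = 308°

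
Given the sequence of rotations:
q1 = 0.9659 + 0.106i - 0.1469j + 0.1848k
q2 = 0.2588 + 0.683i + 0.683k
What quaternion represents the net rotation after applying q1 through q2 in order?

q2 · q1 = 0.0514 + 0.7875i - 0.0918j + 0.6072k
0.0514 + 0.7875i - 0.0918j + 0.6072k


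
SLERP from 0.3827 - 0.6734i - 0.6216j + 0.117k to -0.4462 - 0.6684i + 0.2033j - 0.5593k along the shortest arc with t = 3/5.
-0.1333 - 0.8993i - 0.1903j - 0.3706k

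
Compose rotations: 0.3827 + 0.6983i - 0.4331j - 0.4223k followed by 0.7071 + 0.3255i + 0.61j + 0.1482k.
0.3701 + 0.4249i + 0.1681j - 0.8088k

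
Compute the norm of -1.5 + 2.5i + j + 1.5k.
3.428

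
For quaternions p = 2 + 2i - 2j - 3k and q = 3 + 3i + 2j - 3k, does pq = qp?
No: pq = -5 + 24i - 5j - 5k ≠ -5 + j - 25k = qp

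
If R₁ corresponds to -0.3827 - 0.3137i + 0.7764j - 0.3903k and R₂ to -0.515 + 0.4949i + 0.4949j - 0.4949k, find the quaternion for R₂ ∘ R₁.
-0.2251 + 0.1632i - 0.2408j + 0.9299k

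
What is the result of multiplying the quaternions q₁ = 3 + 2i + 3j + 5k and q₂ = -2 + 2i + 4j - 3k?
-7 - 27i + 22j - 17k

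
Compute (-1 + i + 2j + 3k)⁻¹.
-0.0667 - 0.0667i - 0.1333j - 0.2k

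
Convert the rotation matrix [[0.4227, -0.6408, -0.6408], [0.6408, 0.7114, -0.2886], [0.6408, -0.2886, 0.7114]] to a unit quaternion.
0.8434 - 0.3799j + 0.3799k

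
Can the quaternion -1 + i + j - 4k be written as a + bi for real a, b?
No. The quaternion -1 + i + j - 4k has j-coefficient y = 1 and k-coefficient z = -4, not both zero, so it does not lie in the complex subalgebra spanned by 1 and i.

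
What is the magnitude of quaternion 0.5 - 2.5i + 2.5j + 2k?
4.093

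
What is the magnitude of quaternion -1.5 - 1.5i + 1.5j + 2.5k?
√13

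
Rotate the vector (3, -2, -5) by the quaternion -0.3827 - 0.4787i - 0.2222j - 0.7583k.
(-4.491, 3.743, -1.954)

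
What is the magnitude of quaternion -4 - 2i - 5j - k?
√46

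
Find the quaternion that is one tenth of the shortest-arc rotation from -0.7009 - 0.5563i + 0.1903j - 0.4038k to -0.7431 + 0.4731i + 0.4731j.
-0.7603 - 0.466i + 0.2415j - 0.3827k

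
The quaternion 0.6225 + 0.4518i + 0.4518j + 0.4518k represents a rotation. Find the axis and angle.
axis = (√3/3, √3/3, √3/3), θ = 103°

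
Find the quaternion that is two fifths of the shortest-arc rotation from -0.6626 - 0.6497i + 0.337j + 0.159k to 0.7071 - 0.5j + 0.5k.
-0.7677 - 0.4339i + 0.455j - 0.1238k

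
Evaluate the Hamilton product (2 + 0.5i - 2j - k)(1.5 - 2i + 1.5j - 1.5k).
5.5 + 1.25i + 2.75j - 7.75k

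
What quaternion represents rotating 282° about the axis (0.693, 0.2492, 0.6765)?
-0.7771 + 0.4361i + 0.1568j + 0.4257k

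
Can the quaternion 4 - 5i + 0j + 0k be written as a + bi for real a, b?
Yes. The quaternion 4 - 5i has j- and k-coefficients y = z = 0, so it lies in the complex subalgebra spanned by 1 and i.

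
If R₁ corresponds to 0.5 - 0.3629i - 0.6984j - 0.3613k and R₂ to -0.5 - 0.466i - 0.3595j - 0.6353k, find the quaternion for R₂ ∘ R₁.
-0.8997 - 0.3654i + 0.2316j + 0.058k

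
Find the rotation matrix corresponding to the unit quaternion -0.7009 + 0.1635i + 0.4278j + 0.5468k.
[[0.036, 0.9064, -0.4209], [-0.6266, 0.3486, 0.697], [0.7785, 0.2386, 0.5805]]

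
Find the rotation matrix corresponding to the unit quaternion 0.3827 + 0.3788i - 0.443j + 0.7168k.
[[-0.4201, -0.8843, 0.204], [0.213, -0.3146, -0.925], [0.8821, -0.3452, 0.3205]]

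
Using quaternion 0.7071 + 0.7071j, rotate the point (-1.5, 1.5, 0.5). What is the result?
(0.5, 1.5, 1.5)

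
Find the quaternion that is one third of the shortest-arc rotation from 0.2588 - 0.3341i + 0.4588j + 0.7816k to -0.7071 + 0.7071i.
0.4846 - 0.5417i + 0.3477j + 0.5923k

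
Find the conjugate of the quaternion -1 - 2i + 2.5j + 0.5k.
-1 + 2i - 2.5j - 0.5k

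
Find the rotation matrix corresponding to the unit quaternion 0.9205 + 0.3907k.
[[0.6947, -0.7193, 0], [0.7193, 0.6947, 0], [0, 0, 1]]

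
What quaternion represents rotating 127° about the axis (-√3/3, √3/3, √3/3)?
0.4462 - 0.5167i + 0.5167j + 0.5167k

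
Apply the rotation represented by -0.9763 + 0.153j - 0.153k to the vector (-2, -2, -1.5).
(-0.767, -2.434, -1.934)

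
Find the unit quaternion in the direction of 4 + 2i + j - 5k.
0.5898 + 0.2949i + 0.1474j - 0.7372k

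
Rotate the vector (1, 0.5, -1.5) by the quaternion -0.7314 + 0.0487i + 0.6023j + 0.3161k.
(1.611, -0.684, 0.662)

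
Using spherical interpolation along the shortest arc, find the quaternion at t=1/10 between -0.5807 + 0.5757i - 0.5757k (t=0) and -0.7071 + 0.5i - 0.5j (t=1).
-0.6124 + 0.5848i - 0.0557j - 0.5291k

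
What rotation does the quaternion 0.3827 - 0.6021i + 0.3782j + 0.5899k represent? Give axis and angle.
axis = (-0.6517, 0.4094, 0.6385), θ = 3π/4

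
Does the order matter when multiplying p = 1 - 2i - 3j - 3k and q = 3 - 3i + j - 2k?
Yes: pq = -6 - 3j - 22k ≠ -6 - 18i - 13j = qp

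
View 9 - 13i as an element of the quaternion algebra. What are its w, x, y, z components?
9 - 13i + 0j + 0k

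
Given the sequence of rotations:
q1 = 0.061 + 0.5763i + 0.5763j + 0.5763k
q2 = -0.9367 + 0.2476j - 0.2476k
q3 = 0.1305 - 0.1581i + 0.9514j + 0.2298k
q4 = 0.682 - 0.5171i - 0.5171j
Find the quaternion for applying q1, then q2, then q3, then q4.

q2 · q1 = -0.0571 - 0.2544i - 0.6674j - 0.6976k
q3 · q2 · q1 = 0.7476 - 0.5345i - 0.3102j + 0.2434k
q4 · q3 · q2 · q1 = 0.0731 - 0.877i - 0.4723j + 0.05k
0.0731 - 0.877i - 0.4723j + 0.05k


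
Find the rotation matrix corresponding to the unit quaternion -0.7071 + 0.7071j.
[[0, 0, -1], [0, 1, 0], [1, 0, 0]]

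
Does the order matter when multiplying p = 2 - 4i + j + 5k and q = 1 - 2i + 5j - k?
Yes: pq = -6 - 34i - 3j - 15k ≠ -6 + 18i + 25j + 21k = qp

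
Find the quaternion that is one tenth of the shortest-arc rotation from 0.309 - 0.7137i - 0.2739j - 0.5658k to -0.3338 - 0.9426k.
0.2489 - 0.671i - 0.2575j - 0.6493k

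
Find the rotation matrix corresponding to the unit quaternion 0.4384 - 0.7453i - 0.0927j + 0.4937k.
[[0.4953, -0.2947, -0.8172], [0.5711, -0.5984, 0.5619], [-0.6546, -0.745, -0.1281]]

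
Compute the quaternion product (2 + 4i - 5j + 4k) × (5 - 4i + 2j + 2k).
28 - 6i - 45j + 12k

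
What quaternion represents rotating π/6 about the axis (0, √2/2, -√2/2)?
0.9659 + 0.183j - 0.183k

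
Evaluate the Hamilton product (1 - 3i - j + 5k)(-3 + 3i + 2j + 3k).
-7 - i + 29j - 15k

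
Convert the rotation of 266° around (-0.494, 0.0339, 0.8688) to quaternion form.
-0.682 - 0.3613i + 0.0248j + 0.6354k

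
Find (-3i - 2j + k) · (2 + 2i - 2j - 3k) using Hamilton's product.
5 + 2i - 11j + 12k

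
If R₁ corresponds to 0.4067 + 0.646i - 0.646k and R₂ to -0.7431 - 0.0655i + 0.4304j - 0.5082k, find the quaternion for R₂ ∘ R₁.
-0.5882 - 0.7847i - 0.1956j - 0.0047k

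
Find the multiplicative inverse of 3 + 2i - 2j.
0.1765 - 0.1176i + 0.1176j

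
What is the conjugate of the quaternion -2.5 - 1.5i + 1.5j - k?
-2.5 + 1.5i - 1.5j + k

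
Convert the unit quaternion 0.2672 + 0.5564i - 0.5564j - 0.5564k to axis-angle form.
axis = (√3/3, -√3/3, -√3/3), θ = 149°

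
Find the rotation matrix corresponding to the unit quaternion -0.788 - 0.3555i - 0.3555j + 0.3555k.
[[0.4945, 0.813, 0.3075], [-0.3075, 0.4945, -0.813], [-0.813, 0.3075, 0.4945]]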